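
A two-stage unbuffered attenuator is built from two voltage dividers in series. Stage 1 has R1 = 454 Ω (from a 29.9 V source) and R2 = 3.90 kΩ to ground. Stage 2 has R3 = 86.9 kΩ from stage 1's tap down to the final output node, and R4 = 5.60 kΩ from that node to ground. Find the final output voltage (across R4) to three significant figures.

Stage 2 presents R3+R4 = 92500 Ω as a load on stage 1's tap.
Stage 1's lower leg becomes R2‖(R3+R4) = 3742 Ω, so V_mid = 29.9 × 3742/4196 = 26.67 V.
Stage 2 is itself unloaded: V_out = V_mid × R4/(R3+R4) = 26.67 × 5600/92500 = 1.61 V.

V_out ≈ 1.61 V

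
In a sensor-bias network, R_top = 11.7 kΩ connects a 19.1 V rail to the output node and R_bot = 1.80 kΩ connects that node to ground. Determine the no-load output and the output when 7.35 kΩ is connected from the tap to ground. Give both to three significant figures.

Open-circuit: V = 19.1 × 1.80/(11.7 + 1.80) = 2.55 V.
With the load, R_bot becomes R_bot‖R_L = 1.446 kΩ, so V = 19.1 × 1.446/13.15 = 2.10 V.

Unloaded: 2.55 V; loaded: 2.10 V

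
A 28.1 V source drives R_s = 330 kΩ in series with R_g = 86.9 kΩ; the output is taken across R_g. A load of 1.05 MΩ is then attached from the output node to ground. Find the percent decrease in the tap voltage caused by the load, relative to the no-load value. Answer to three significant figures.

6.15 %

The divider's output (Thévenin) resistance is R_s‖R_g = 68.79 kΩ.
Fractional drop under load = R_th/(R_th + R_L) = 68.79 / (68.79 + 1050) = 0.06148.
So the output falls by 6.15 %.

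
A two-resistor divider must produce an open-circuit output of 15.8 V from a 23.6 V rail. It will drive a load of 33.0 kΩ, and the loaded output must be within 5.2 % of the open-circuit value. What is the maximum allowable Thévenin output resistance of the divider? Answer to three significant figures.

R_th ≤ 1.81 kΩ

Loading drop = R_th/(R_th + R_L) ≤ 0.0520, so R_th ≤ R_L · ε/(1−ε) = 33.0 kΩ × 0.0520/0.9480 = 1.81 kΩ.
(Any R1, R2 with R2/(R1+R2) = 0.669 and R1‖R2 ≤ 1.81 kΩ will meet the spec.)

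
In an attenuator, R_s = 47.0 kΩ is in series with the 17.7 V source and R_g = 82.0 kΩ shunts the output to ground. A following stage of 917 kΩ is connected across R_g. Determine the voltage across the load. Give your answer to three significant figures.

V_out ≈ 10.9 V

The load sits in parallel with R_g: R_g‖R_L = (82.0 × 917) / (82.0 + 917) = 75.27 kΩ.
V_out = 17.7 × 75.27 / (47.0 + 75.27) = 17.7 × 75.27/122.3 = 10.9 V.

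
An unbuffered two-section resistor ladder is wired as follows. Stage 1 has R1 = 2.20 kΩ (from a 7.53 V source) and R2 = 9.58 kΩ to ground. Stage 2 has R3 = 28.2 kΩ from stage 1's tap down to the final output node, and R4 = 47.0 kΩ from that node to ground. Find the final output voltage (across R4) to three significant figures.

V_out ≈ 3.74 V

Stage 2 presents R3+R4 = 75.20 kΩ as a load on stage 1's tap.
Stage 1's lower leg becomes R2‖(R3+R4) = 8.497 kΩ, so V_mid = 7.53 × 8.497/10.70 = 5.981 V.
Stage 2 is itself unloaded: V_out = V_mid × R4/(R3+R4) = 5.981 × 47.0/75.20 = 3.74 V.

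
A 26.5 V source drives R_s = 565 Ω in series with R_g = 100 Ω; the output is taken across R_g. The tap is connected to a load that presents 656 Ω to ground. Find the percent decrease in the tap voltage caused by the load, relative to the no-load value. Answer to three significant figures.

11.5 %

The divider's output (Thévenin) resistance is R_s‖R_g = 84.96 Ω.
Fractional drop under load = R_th/(R_th + R_L) = 84.96 / (84.96 + 656) = 0.1147.
So the output falls by 11.5 %.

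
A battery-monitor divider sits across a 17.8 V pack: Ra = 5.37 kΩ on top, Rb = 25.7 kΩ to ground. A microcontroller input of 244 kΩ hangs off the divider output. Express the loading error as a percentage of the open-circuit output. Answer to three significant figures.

1.79 %

The divider's output (Thévenin) resistance is Ra‖Rb = 4.442 kΩ.
Fractional drop under load = R_th/(R_th + R_L) = 4.442 / (4.442 + 244) = 0.01788.
So the output falls by 1.79 %.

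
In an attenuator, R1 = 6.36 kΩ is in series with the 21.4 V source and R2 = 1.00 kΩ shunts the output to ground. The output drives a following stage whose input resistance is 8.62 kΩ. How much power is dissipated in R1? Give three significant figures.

Total resistance from the source is R1 + (R2‖R_L) = 7.256 kΩ, so I = 21.4/7.256 kΩ = 2.949 mA.
P = I²·R1 = (2.949 mA)² × 6.36 kΩ = 55.3 mW.

P ≈ 55.3 mW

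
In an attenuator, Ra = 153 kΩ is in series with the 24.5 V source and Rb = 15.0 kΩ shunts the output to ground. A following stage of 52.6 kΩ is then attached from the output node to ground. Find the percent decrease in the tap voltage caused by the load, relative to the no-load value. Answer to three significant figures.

Unloaded V = 24.5 × 15.0/168.0 = 2.188 V.
Loaded: Rb‖R_L = 11.67 kΩ, giving V = 24.5 × 11.67/164.7 = 1.737 V.
Drop = (2.188 − 1.737) / 2.188 = 20.6 %.

20.6 %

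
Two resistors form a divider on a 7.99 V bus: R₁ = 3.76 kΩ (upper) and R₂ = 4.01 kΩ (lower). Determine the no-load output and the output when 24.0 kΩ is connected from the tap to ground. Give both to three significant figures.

Unloaded: 4.12 V; loaded: 3.82 V

Open-circuit: V = 7.99 × 4.01/(3.76 + 4.01) = 4.12 V.
With the load, R₂ becomes R₂‖R_L = 3.436 kΩ, so V = 7.99 × 3.436/7.196 = 3.82 V.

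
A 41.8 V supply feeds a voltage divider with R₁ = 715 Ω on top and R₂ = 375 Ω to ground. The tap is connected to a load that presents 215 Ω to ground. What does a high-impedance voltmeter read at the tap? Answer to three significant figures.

The load sits in parallel with R₂: R₂‖R_L = (375 × 215) / (375 + 215) = 136.7 Ω.
V_out = 41.8 × 136.7 / (715 + 136.7) = 41.8 × 136.7/851.7 = 6.71 V.
(Unloaded it would have been 14.4 V.)

V_out ≈ 6.71 V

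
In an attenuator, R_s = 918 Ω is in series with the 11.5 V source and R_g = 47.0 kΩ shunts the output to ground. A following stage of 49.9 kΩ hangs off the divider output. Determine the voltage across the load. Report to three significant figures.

The load sits in parallel with R_g: R_g‖R_L = (47000 × 49900) / (47000 + 49900) = 24200 Ω.
V_out = 11.5 × 24200 / (918 + 24200) = 11.5 × 24200/25120 = 11.1 V.

V_out ≈ 11.1 V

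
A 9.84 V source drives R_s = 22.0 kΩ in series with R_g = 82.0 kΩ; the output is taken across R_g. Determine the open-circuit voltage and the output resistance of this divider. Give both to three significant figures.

V_th is the open-circuit tap voltage: 9.84 × 82.0/(22.0 + 82.0) = 7.76 V.
With the supply zeroed, R_s and R_g appear in parallel from the tap: R_th = R_s‖R_g = (22.0 × 82.0)/104.0 = 17.3 kΩ.

V_th = 7.76 V, R_th = 17.3 kΩ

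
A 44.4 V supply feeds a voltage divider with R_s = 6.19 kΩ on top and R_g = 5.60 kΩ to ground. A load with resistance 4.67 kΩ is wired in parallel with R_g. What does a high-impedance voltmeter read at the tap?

The load sits in parallel with R_g: R_g‖R_L = (5.60 × 4.67) / (5.60 + 4.67) = 2.546 kΩ.
V_out = 44.4 × 2.546 / (6.19 + 2.546) = 44.4 × 2.546/8.736 = 12.9 V.
(Unloaded it would have been 21.1 V.)

V_out ≈ 12.9 V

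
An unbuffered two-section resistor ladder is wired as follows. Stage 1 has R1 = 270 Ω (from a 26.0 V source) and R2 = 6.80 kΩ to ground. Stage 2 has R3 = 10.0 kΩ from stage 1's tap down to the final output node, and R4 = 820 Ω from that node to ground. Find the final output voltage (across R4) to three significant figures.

Stage 2 presents R3+R4 = 10820 Ω as a load on stage 1's tap.
Stage 1's lower leg becomes R2‖(R3+R4) = 4176 Ω, so V_mid = 26.0 × 4176/4446 = 24.42 V.
Stage 2 is itself unloaded: V_out = V_mid × R4/(R3+R4) = 24.42 × 820/10820 = 1.85 V.

V_out ≈ 1.85 V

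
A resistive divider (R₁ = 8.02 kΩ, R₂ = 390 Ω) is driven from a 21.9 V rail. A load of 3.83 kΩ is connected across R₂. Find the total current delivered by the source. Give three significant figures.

R₂‖R_L = 354.0 Ω, so the source sees R₁ + R₂‖R_L = 8374 Ω.
I = 21.9 V / 8374 Ω = 2.62 mA.

I ≈ 2.62 mA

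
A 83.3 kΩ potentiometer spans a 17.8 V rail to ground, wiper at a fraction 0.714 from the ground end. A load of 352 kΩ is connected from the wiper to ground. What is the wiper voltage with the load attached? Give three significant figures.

V ≈ 12.1 V

The wiper splits the pot into (1−α)R = 23.82 kΩ above and αR = 59.48 kΩ below.
Lower section ‖ load = 50.88 kΩ.
V_wiper = 17.8 × 50.88/(23.82 + 50.88) = 12.1 V.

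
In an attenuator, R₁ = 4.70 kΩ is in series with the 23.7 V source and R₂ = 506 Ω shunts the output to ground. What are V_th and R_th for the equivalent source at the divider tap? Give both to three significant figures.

V_th = 2.30 V, R_th = 457 Ω

V_th is the open-circuit tap voltage: 23.7 × 506/(4700 + 506) = 2.30 V.
With the supply zeroed, R₁ and R₂ appear in parallel from the tap: R_th = R₁‖R₂ = (4700 × 506)/5206 = 457 Ω.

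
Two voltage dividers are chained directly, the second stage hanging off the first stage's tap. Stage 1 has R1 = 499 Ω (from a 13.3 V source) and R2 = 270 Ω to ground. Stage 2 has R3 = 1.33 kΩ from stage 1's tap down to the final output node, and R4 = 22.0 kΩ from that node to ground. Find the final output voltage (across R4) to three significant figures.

Stage 2 presents R3+R4 = 23330 Ω as a load on stage 1's tap.
Stage 1's lower leg becomes R2‖(R3+R4) = 266.9 Ω, so V_mid = 13.3 × 266.9/765.9 = 4.635 V.
Stage 2 is itself unloaded: V_out = V_mid × R4/(R3+R4) = 4.635 × 22000/23330 = 4.37 V.

V_out ≈ 4.37 V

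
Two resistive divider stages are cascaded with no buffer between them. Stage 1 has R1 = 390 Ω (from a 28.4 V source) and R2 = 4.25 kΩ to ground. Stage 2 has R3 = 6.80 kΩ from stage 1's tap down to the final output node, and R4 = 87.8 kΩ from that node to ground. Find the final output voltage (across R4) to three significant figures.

Stage 2 presents R3+R4 = 94600 Ω as a load on stage 1's tap.
Stage 1's lower leg becomes R2‖(R3+R4) = 4067 Ω, so V_mid = 28.4 × 4067/4457 = 25.92 V.
Stage 2 is itself unloaded: V_out = V_mid × R4/(R3+R4) = 25.92 × 87800/94600 = 24.1 V.

V_out ≈ 24.1 V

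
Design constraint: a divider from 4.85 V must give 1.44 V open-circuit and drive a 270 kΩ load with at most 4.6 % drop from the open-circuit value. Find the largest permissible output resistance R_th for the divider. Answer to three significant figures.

R_th ≤ 13.0 kΩ

Loading drop = R_th/(R_th + R_L) ≤ 0.0460, so R_th ≤ R_L · ε/(1−ε) = 270 kΩ × 0.0460/0.9540 = 13.0 kΩ.
(Any R1, R2 with R2/(R1+R2) = 0.297 and R1‖R2 ≤ 13.0 kΩ will meet the spec.)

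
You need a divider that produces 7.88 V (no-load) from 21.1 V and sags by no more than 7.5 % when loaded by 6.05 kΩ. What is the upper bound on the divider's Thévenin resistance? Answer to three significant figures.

Loading drop = R_th/(R_th + R_L) ≤ 0.0750, so R_th ≤ R_L · ε/(1−ε) = 6.05 kΩ × 0.0750/0.9250 = 491 Ω.
(Any R1, R2 with R2/(R1+R2) = 0.373 and R1‖R2 ≤ 491 Ω will meet the spec.)

R_th ≤ 491 Ω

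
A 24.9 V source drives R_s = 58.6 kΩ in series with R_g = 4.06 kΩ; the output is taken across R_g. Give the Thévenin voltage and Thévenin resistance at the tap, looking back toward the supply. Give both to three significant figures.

V_th = 1.61 V, R_th = 3.80 kΩ

V_th is the open-circuit tap voltage: 24.9 × 4.06/(58.6 + 4.06) = 1.61 V.
With the supply zeroed, R_s and R_g appear in parallel from the tap: R_th = R_s‖R_g = (58.6 × 4.06)/62.66 = 3.80 kΩ.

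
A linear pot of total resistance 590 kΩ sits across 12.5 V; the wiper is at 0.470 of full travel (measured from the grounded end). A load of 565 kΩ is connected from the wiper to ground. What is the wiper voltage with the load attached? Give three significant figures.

The wiper splits the pot into (1−α)R = 312.7 kΩ above and αR = 277.3 kΩ below.
Lower section ‖ load = 186.0 kΩ.
V_wiper = 12.5 × 186.0/(312.7 + 186.0) = 4.66 V.

V ≈ 4.66 V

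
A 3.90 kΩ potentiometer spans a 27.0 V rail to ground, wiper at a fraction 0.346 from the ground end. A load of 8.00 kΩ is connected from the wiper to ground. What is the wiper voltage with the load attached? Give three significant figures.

The wiper splits the pot into (1−α)R = 2.551 kΩ above and αR = 1.349 kΩ below.
Lower section ‖ load = 1.155 kΩ.
V_wiper = 27.0 × 1.155/(2.551 + 1.155) = 8.41 V.

V ≈ 8.41 V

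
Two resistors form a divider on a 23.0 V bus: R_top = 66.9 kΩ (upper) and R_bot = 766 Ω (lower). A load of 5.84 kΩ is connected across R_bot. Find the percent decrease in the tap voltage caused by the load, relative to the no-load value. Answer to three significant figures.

11.5 %

The divider's output (Thévenin) resistance is R_top‖R_bot = 757.3 Ω.
Fractional drop under load = R_th/(R_th + R_L) = 757.3 / (757.3 + 5840) = 0.1148.
So the output falls by 11.5 %.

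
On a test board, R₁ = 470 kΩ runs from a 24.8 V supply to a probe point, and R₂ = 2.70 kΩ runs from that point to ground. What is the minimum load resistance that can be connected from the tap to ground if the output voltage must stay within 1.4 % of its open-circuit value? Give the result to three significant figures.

R_L(min) ≈ 189 kΩ

Output resistance R_th = R₁‖R₂ = (470 × 2.70)/472.7 = 2.685 kΩ.
The fractional drop is R_th/(R_th + R_L); requiring this ≤ 0.0140 gives R_L ≥ R_th(1/0.0140 − 1) = 2.685 × 70.43 = 189 kΩ.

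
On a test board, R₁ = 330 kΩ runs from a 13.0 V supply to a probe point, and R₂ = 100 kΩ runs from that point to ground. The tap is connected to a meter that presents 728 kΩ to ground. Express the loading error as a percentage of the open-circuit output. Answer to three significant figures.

9.54 %

The divider's output (Thévenin) resistance is R₁‖R₂ = 76.74 kΩ.
Fractional drop under load = R_th/(R_th + R_L) = 76.74 / (76.74 + 728) = 0.09536.
So the output falls by 9.54 %.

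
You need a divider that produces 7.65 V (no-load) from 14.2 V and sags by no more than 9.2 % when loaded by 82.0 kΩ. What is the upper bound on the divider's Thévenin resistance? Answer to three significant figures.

R_th ≤ 8.31 kΩ

Loading drop = R_th/(R_th + R_L) ≤ 0.0920, so R_th ≤ R_L · ε/(1−ε) = 82.0 kΩ × 0.0920/0.9080 = 8.31 kΩ.
(Any R1, R2 with R2/(R1+R2) = 0.539 and R1‖R2 ≤ 8.31 kΩ will meet the spec.)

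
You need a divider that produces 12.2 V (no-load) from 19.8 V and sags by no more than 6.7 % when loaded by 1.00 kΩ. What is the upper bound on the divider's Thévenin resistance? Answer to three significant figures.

R_th ≤ 71.8 Ω

Loading drop = R_th/(R_th + R_L) ≤ 0.0670, so R_th ≤ R_L · ε/(1−ε) = 1.00 kΩ × 0.0670/0.9330 = 71.8 Ω.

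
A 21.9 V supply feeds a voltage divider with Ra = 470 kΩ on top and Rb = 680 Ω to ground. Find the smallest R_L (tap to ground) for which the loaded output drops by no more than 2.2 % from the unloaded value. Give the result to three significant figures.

R_L(min) ≈ 30.2 kΩ

Output resistance R_th = Ra‖Rb = (470000 × 680)/470700 = 679.0 Ω.
The fractional drop is R_th/(R_th + R_L); requiring this ≤ 0.0220 gives R_L ≥ R_th(1/0.0220 − 1) = 679.0 × 44.45 = 30.2 kΩ.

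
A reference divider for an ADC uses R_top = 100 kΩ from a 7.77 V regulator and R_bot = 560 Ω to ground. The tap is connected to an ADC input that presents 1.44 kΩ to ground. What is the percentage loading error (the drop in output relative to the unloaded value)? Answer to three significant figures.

27.9 %

Unloaded V = 7.77 × 560/100600 = 0.04327 V.
Loaded: R_bot‖R_L = 403.2 Ω, giving V = 7.77 × 403.2/100400 = 0.03120 V.
Drop = (0.04327 − 0.03120) / 0.04327 = 27.9 %.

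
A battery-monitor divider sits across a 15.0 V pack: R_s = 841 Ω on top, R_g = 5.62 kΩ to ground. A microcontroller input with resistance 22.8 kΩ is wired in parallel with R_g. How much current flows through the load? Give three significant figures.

R_g‖R_L = 4509 Ω; V_out = 15.0 × 4509/5350 = 12.64 V.
I_L = V_out / R_L = 12.64 / 22.8 kΩ = 0.554 mA.

I_L ≈ 0.554 mA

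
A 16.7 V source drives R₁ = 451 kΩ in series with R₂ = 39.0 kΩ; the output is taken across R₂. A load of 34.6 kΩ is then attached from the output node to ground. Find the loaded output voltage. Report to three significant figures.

The load sits in parallel with R₂: R₂‖R_L = (39.0 × 34.6) / (39.0 + 34.6) = 18.33 kΩ.
V_out = 16.7 × 18.33 / (451 + 18.33) = 16.7 × 18.33/469.3 = 0.652 V.

V_out ≈ 0.652 V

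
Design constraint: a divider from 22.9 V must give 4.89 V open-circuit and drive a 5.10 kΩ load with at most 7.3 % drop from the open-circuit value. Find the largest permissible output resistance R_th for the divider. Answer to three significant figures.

R_th ≤ 402 Ω

Loading drop = R_th/(R_th + R_L) ≤ 0.0730, so R_th ≤ R_L · ε/(1−ε) = 5.10 kΩ × 0.0730/0.9270 = 402 Ω.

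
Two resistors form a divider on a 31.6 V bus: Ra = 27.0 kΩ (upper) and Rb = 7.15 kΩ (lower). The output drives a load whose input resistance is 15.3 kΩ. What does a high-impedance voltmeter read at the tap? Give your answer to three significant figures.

V_out ≈ 4.83 V

The load sits in parallel with Rb: Rb‖R_L = (7.15 × 15.3) / (7.15 + 15.3) = 4.873 kΩ.
V_out = 31.6 × 4.873 / (27.0 + 4.873) = 31.6 × 4.873/31.87 = 4.83 V.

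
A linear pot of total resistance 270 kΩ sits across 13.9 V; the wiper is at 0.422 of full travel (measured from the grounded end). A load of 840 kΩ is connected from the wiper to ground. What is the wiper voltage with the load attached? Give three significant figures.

The wiper splits the pot into (1−α)R = 156.1 kΩ above and αR = 113.9 kΩ below.
Lower section ‖ load = 100.3 kΩ.
V_wiper = 13.9 × 100.3/(156.1 + 100.3) = 5.44 V.

V ≈ 5.44 V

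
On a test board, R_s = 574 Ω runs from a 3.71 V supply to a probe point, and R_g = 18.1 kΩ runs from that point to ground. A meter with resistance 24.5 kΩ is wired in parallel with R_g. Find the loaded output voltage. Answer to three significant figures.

V_out ≈ 3.52 V

The load sits in parallel with R_g: R_g‖R_L = (18100 × 24500) / (18100 + 24500) = 10410 Ω.
V_out = 3.71 × 10410 / (574 + 10410) = 3.71 × 10410/10980 = 3.52 V.
(Unloaded it would have been 3.60 V.)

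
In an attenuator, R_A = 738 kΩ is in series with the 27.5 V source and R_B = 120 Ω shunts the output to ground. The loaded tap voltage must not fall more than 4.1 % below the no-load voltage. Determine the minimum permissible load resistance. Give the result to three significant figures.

R_L(min) ≈ 2.81 kΩ

Output resistance R_th = R_A‖R_B = (738000 × 120)/738100 = 120.0 Ω.
The fractional drop is R_th/(R_th + R_L); requiring this ≤ 0.0410 gives R_L ≥ R_th(1/0.0410 − 1) = 120.0 × 23.39 = 2.81 kΩ.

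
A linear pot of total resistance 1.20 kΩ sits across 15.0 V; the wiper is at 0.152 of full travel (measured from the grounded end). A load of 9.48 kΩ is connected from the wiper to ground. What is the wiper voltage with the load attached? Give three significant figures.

V ≈ 2.24 V

The wiper splits the pot into (1−α)R = 1018 Ω above and αR = 182.4 Ω below.
Lower section ‖ load = 179.0 Ω.
V_wiper = 15.0 × 179.0/(1018 + 179.0) = 2.24 V.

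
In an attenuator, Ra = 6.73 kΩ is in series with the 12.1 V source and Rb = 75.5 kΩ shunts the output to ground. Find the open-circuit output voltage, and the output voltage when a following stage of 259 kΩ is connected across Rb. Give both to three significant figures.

Unloaded: 11.1 V; loaded: 10.9 V

Open-circuit: V = 12.1 × 75.5/(6.73 + 75.5) = 11.1 V.
With the load, Rb becomes Rb‖R_L = 58.46 kΩ, so V = 12.1 × 58.46/65.19 = 10.9 V.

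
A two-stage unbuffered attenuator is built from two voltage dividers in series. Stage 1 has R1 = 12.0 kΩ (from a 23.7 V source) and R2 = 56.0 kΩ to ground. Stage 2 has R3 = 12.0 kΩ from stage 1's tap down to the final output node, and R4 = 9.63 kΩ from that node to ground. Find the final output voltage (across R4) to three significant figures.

V_out ≈ 5.96 V

Stage 2 presents R3+R4 = 21.63 kΩ as a load on stage 1's tap.
Stage 1's lower leg becomes R2‖(R3+R4) = 15.60 kΩ, so V_mid = 23.7 × 15.60/27.60 = 13.40 V.
Stage 2 is itself unloaded: V_out = V_mid × R4/(R3+R4) = 13.40 × 9.63/21.63 = 5.96 V.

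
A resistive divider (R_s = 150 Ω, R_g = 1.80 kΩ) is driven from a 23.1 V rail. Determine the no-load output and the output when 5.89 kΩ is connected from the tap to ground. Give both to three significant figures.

Unloaded: 21.3 V; loaded: 20.8 V

Open-circuit: V = 23.1 × 1800/(150 + 1800) = 21.3 V.
With the load, R_g becomes R_g‖R_L = 1379 Ω, so V = 23.1 × 1379/1529 = 20.8 V.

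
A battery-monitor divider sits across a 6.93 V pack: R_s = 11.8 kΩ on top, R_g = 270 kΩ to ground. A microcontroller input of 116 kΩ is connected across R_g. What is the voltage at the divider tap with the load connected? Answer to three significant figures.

The load sits in parallel with R_g: R_g‖R_L = (270 × 116) / (270 + 116) = 81.14 kΩ.
V_out = 6.93 × 81.14 / (11.8 + 81.14) = 6.93 × 81.14/92.94 = 6.05 V.

V_out ≈ 6.05 V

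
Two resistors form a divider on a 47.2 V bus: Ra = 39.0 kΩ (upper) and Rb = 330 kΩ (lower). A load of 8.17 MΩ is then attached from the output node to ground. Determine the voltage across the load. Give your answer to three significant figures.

The load sits in parallel with Rb: Rb‖R_L = (330 × 8170) / (330 + 8170) = 317.2 kΩ.
V_out = 47.2 × 317.2 / (39.0 + 317.2) = 47.2 × 317.2/356.2 = 42.0 V.

V_out ≈ 42.0 V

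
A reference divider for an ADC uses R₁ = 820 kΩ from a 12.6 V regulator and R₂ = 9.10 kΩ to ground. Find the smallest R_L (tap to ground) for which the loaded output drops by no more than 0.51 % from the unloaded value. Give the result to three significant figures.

R_L(min) ≈ 1.76 MΩ

Output resistance R_th = R₁‖R₂ = (820 × 9.10)/829.1 = 9.000 kΩ.
The fractional drop is R_th/(R_th + R_L); requiring this ≤ 0.00510 gives R_L ≥ R_th(1/0.00510 − 1) = 9.000 × 195.1 = 1.76 MΩ.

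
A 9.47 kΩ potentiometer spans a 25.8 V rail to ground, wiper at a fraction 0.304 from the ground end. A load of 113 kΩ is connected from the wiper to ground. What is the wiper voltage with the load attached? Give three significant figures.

V ≈ 7.71 V

The wiper splits the pot into (1−α)R = 6.591 kΩ above and αR = 2.879 kΩ below.
Lower section ‖ load = 2.807 kΩ.
V_wiper = 25.8 × 2.807/(6.591 + 2.807) = 7.71 V.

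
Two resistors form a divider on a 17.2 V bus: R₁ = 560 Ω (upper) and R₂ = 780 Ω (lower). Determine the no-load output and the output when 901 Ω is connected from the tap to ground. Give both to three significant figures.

Unloaded: 10.0 V; loaded: 7.35 V

Open-circuit: V = 17.2 × 780/(560 + 780) = 10.0 V.
With the load, R₂ becomes R₂‖R_L = 418.1 Ω, so V = 17.2 × 418.1/978.1 = 7.35 V.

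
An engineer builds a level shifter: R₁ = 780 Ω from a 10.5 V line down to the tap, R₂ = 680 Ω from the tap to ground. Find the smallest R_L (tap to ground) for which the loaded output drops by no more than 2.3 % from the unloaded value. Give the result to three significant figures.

Output resistance R_th = R₁‖R₂ = (780 × 680)/1460 = 363.3 Ω.
The fractional drop is R_th/(R_th + R_L); requiring this ≤ 0.0230 gives R_L ≥ R_th(1/0.0230 − 1) = 363.3 × 42.48 = 15.4 kΩ.

R_L(min) ≈ 15.4 kΩ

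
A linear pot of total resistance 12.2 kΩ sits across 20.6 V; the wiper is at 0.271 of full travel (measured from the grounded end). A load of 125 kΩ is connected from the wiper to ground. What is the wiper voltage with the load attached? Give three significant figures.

V ≈ 5.48 V

The wiper splits the pot into (1−α)R = 8.894 kΩ above and αR = 3.306 kΩ below.
Lower section ‖ load = 3.221 kΩ.
V_wiper = 20.6 × 3.221/(8.894 + 3.221) = 5.48 V.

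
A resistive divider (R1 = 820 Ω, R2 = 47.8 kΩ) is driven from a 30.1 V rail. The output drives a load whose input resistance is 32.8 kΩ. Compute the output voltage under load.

V_out ≈ 28.9 V

The load sits in parallel with R2: R2‖R_L = (47800 × 32800) / (47800 + 32800) = 19450 Ω.
V_out = 30.1 × 19450 / (820 + 19450) = 30.1 × 19450/20270 = 28.9 V.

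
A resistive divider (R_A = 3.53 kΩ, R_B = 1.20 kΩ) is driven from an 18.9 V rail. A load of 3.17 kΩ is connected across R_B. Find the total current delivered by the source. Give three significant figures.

R_B‖R_L = 0.8705 kΩ, so the source sees R_A + R_B‖R_L = 4.400 kΩ.
I = 18.9 V / 4.400 kΩ = 4.29 mA.

I ≈ 4.29 mA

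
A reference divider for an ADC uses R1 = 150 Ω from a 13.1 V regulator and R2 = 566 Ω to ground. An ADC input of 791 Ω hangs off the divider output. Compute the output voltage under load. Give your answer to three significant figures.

V_out ≈ 9.01 V

The load sits in parallel with R2: R2‖R_L = (566 × 791) / (566 + 791) = 329.9 Ω.
V_out = 13.1 × 329.9 / (150 + 329.9) = 13.1 × 329.9/479.9 = 9.01 V.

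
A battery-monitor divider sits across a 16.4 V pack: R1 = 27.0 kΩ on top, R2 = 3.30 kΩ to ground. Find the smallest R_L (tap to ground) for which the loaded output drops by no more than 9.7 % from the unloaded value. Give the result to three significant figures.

R_L(min) ≈ 27.4 kΩ

Output resistance R_th = R1‖R2 = (27.0 × 3.30)/30.30 = 2.941 kΩ.
The fractional drop is R_th/(R_th + R_L); requiring this ≤ 0.0970 gives R_L ≥ R_th(1/0.0970 − 1) = 2.941 × 9.309 = 27.4 kΩ.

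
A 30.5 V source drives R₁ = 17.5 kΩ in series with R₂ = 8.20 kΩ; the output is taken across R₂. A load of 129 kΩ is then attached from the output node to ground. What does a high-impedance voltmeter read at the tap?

V_out ≈ 9.33 V

The load sits in parallel with R₂: R₂‖R_L = (8.20 × 129) / (8.20 + 129) = 7.710 kΩ.
V_out = 30.5 × 7.710 / (17.5 + 7.710) = 30.5 × 7.710/25.21 = 9.33 V.
(Unloaded it would have been 9.73 V.)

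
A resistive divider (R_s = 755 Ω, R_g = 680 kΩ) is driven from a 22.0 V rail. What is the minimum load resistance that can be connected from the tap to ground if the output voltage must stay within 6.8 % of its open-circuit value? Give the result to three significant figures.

Output resistance R_th = R_s‖R_g = (755 × 680000)/680800 = 754.2 Ω.
The fractional drop is R_th/(R_th + R_L); requiring this ≤ 0.0680 gives R_L ≥ R_th(1/0.0680 − 1) = 754.2 × 13.71 = 10.3 kΩ.

R_L(min) ≈ 10.3 kΩ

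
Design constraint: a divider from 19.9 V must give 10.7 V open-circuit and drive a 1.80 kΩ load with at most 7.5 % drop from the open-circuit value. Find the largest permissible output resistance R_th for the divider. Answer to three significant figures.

Loading drop = R_th/(R_th + R_L) ≤ 0.0750, so R_th ≤ R_L · ε/(1−ε) = 1.80 kΩ × 0.0750/0.9250 = 146 Ω.

R_th ≤ 146 Ω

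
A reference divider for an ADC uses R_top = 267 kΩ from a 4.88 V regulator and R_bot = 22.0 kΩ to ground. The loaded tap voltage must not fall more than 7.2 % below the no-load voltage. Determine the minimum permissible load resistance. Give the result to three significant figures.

Output resistance R_th = R_top‖R_bot = (267 × 22.0)/289.0 = 20.33 kΩ.
The fractional drop is R_th/(R_th + R_L); requiring this ≤ 0.0720 gives R_L ≥ R_th(1/0.0720 − 1) = 20.33 × 12.89 = 262 kΩ.

R_L(min) ≈ 262 kΩ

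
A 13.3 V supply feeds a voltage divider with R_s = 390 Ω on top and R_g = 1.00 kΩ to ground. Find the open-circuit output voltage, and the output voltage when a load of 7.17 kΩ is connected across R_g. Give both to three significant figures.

Open-circuit: V = 13.3 × 1000/(390 + 1000) = 9.57 V.
With the load, R_g becomes R_g‖R_L = 877.6 Ω, so V = 13.3 × 877.6/1268 = 9.21 V.

Unloaded: 9.57 V; loaded: 9.21 V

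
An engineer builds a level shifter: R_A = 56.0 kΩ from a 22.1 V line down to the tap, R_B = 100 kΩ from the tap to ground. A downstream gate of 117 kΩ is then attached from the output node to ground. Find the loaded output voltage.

V_out ≈ 10.8 V

The load sits in parallel with R_B: R_B‖R_L = (100 × 117) / (100 + 117) = 53.92 kΩ.
V_out = 22.1 × 53.92 / (56.0 + 53.92) = 22.1 × 53.92/109.9 = 10.8 V.
(Unloaded it would have been 14.2 V.)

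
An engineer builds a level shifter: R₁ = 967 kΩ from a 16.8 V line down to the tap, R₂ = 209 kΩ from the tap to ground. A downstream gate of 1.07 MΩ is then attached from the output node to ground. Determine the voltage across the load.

The load sits in parallel with R₂: R₂‖R_L = (209 × 1070) / (209 + 1070) = 174.8 kΩ.
V_out = 16.8 × 174.8 / (967 + 174.8) = 16.8 × 174.8/1142 = 2.57 V.
(Unloaded it would have been 2.99 V.)

V_out ≈ 2.57 V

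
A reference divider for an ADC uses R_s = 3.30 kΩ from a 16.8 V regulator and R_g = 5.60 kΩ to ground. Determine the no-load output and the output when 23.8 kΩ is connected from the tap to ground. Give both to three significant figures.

Open-circuit: V = 16.8 × 5.60/(3.30 + 5.60) = 10.6 V.
With the load, R_g becomes R_g‖R_L = 4.533 kΩ, so V = 16.8 × 4.533/7.833 = 9.72 V.

Unloaded: 10.6 V; loaded: 9.72 V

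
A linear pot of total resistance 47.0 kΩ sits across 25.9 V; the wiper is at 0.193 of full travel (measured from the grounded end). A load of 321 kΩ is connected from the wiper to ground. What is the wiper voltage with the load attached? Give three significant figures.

V ≈ 4.89 V

The wiper splits the pot into (1−α)R = 37.93 kΩ above and αR = 9.071 kΩ below.
Lower section ‖ load = 8.822 kΩ.
V_wiper = 25.9 × 8.822/(37.93 + 8.822) = 4.89 V.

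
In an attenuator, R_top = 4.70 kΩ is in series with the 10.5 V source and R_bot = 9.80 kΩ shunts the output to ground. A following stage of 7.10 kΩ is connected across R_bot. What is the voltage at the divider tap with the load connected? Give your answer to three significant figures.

The load sits in parallel with R_bot: R_bot‖R_L = (9.80 × 7.10) / (9.80 + 7.10) = 4.117 kΩ.
V_out = 10.5 × 4.117 / (4.70 + 4.117) = 10.5 × 4.117/8.817 = 4.90 V.

V_out ≈ 4.90 V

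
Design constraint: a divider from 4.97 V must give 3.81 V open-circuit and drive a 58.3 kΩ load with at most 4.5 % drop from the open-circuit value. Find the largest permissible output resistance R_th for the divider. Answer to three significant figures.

Loading drop = R_th/(R_th + R_L) ≤ 0.0450, so R_th ≤ R_L · ε/(1−ε) = 58.3 kΩ × 0.0450/0.9550 = 2.75 kΩ.
(Any R1, R2 with R2/(R1+R2) = 0.767 and R1‖R2 ≤ 2.75 kΩ will meet the spec.)

R_th ≤ 2.75 kΩ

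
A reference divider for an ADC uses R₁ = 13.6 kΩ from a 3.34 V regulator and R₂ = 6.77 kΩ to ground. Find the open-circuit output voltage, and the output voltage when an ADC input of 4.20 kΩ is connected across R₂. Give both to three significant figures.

Unloaded: 1.11 V; loaded: 0.535 V

Open-circuit: V = 3.34 × 6.77/(13.6 + 6.77) = 1.11 V.
With the load, R₂ becomes R₂‖R_L = 2.592 kΩ, so V = 3.34 × 2.592/16.19 = 0.535 V.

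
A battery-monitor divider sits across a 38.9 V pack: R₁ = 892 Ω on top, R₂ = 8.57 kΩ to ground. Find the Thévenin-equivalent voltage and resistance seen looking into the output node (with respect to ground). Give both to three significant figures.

V_th = 35.2 V, R_th = 808 Ω

V_th is the open-circuit tap voltage: 38.9 × 8570/(892 + 8570) = 35.2 V.
With the supply zeroed, R₁ and R₂ appear in parallel from the tap: R_th = R₁‖R₂ = (892 × 8570)/9462 = 808 Ω.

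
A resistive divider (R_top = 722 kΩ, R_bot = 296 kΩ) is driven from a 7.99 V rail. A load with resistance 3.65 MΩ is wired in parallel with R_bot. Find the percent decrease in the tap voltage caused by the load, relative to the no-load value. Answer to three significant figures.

5.44 %

The divider's output (Thévenin) resistance is R_top‖R_bot = 209.9 kΩ.
Fractional drop under load = R_th/(R_th + R_L) = 209.9 / (209.9 + 3650) = 0.05439.
So the output falls by 5.44 %.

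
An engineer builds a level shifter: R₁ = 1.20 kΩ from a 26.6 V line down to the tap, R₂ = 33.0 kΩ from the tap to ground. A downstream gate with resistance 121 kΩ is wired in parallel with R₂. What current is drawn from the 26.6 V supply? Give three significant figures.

R₂‖R_L = 25.93 kΩ, so the source sees R₁ + R₂‖R_L = 27.13 kΩ.
I = 26.6 V / 27.13 kΩ = 0.981 mA.

I ≈ 0.981 mA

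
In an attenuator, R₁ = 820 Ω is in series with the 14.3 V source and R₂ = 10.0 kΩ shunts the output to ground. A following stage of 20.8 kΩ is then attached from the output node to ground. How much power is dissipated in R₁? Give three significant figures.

Total resistance from the source is R₁ + (R₂‖R_L) = 7573 Ω, so I = 14.3/7573 Ω = 1.888 mA.
P = I²·R₁ = (1.888 mA)² × 820 Ω = 2.92 mW.

P ≈ 2.92 mW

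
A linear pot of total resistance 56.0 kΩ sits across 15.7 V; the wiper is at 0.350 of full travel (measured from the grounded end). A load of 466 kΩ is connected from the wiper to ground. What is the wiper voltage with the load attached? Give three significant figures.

The wiper splits the pot into (1−α)R = 36.40 kΩ above and αR = 19.60 kΩ below.
Lower section ‖ load = 18.81 kΩ.
V_wiper = 15.7 × 18.81/(36.40 + 18.81) = 5.35 V.

V ≈ 5.35 V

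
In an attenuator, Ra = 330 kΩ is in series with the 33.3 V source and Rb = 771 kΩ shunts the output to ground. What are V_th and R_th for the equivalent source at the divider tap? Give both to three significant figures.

V_th = 23.3 V, R_th = 231 kΩ

V_th is the open-circuit tap voltage: 33.3 × 771/(330 + 771) = 23.3 V.
With the supply zeroed, Ra and Rb appear in parallel from the tap: R_th = Ra‖Rb = (330 × 771)/1101 = 231 kΩ.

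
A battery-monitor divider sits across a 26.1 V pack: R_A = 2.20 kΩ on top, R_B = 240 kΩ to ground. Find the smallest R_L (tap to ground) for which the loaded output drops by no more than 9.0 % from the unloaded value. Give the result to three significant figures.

Output resistance R_th = R_A‖R_B = (2.20 × 240)/242.2 = 2.180 kΩ.
The fractional drop is R_th/(R_th + R_L); requiring this ≤ 0.0900 gives R_L ≥ R_th(1/0.0900 − 1) = 2.180 × 10.11 = 22.0 kΩ.

R_L(min) ≈ 22.0 kΩ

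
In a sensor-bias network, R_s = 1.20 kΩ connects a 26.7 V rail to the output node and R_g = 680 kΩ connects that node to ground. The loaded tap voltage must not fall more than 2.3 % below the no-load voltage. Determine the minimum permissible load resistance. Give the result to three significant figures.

Output resistance R_th = R_s‖R_g = (1.20 × 680)/681.2 = 1.198 kΩ.
The fractional drop is R_th/(R_th + R_L); requiring this ≤ 0.0230 gives R_L ≥ R_th(1/0.0230 − 1) = 1.198 × 42.48 = 50.9 kΩ.

R_L(min) ≈ 50.9 kΩ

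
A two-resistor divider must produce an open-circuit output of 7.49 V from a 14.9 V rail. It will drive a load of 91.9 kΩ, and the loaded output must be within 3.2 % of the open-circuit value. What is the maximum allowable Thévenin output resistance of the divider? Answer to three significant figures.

R_th ≤ 3.04 kΩ

Loading drop = R_th/(R_th + R_L) ≤ 0.0320, so R_th ≤ R_L · ε/(1−ε) = 91.9 kΩ × 0.0320/0.9680 = 3.04 kΩ.
(Any R1, R2 with R2/(R1+R2) = 0.503 and R1‖R2 ≤ 3.04 kΩ will meet the spec.)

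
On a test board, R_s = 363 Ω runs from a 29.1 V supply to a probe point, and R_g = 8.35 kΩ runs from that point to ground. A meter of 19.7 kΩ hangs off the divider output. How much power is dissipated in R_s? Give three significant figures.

P ≈ 7.93 mW

Total resistance from the source is R_s + (R_g‖R_L) = 6227 Ω, so I = 29.1/6227 Ω = 4.673 mA.
P = I²·R_s = (4.673 mA)² × 363 Ω = 7.93 mW.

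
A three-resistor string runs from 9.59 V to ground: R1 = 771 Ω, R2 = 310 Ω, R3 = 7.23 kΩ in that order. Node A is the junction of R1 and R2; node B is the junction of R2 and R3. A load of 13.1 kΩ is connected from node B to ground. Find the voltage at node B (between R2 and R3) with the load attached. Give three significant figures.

V ≈ 7.78 V

At node B, R3 is in parallel with the load: R3‖R_L = 4659 Ω.
Below node A the resistance is R2 + (R3‖R_L) = 4969 Ω, so V_A = 9.59 × 4969/5740 = 8.302 V.
Then V_B = V_A × (R3‖R_L)/(R2 + R3‖R_L) = 8.302 × 4659/4969 = 7.78 V.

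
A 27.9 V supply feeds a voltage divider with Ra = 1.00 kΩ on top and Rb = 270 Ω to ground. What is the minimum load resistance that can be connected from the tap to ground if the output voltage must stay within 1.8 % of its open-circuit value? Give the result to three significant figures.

Output resistance R_th = Ra‖Rb = (1000 × 270)/1270 = 212.6 Ω.
The fractional drop is R_th/(R_th + R_L); requiring this ≤ 0.0180 gives R_L ≥ R_th(1/0.0180 − 1) = 212.6 × 54.56 = 11.6 kΩ.

R_L(min) ≈ 11.6 kΩ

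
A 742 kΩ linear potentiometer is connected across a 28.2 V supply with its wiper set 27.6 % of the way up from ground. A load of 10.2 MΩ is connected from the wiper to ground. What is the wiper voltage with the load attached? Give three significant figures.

The wiper splits the pot into (1−α)R = 537.2 kΩ above and αR = 204.8 kΩ below.
Lower section ‖ load = 200.8 kΩ.
V_wiper = 28.2 × 200.8/(537.2 + 200.8) = 7.67 V.

V ≈ 7.67 V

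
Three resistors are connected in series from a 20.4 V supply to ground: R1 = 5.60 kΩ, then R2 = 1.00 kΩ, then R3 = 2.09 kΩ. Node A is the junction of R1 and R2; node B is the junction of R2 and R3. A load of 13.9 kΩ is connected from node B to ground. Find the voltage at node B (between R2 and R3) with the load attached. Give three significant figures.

V ≈ 4.40 V

At node B, R3 is in parallel with the load: R3‖R_L = 1.817 kΩ.
Below node A the resistance is R2 + (R3‖R_L) = 2.817 kΩ, so V_A = 20.4 × 2.817/8.417 = 6.827 V.
Then V_B = V_A × (R3‖R_L)/(R2 + R3‖R_L) = 6.827 × 1.817/2.817 = 4.40 V.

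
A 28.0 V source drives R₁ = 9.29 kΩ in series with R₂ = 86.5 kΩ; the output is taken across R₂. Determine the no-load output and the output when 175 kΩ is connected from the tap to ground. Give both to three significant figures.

Unloaded: 25.3 V; loaded: 24.1 V

Open-circuit: V = 28.0 × 86.5/(9.29 + 86.5) = 25.3 V.
With the load, R₂ becomes R₂‖R_L = 57.89 kΩ, so V = 28.0 × 57.89/67.18 = 24.1 V.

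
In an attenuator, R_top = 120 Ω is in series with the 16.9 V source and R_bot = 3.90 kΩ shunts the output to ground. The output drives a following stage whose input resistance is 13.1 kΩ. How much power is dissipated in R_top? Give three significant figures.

Total resistance from the source is R_top + (R_bot‖R_L) = 3125 Ω, so I = 16.9/3125 Ω = 5.407 mA.
P = I²·R_top = (5.407 mA)² × 120 Ω = 3.51 mW.

P ≈ 3.51 mW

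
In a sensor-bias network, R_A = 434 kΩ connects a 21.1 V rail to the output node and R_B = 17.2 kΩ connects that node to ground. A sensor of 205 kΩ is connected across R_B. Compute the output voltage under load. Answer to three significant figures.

V_out ≈ 0.744 V

The load sits in parallel with R_B: R_B‖R_L = (17.2 × 205) / (17.2 + 205) = 15.87 kΩ.
V_out = 21.1 × 15.87 / (434 + 15.87) = 21.1 × 15.87/449.9 = 0.744 V.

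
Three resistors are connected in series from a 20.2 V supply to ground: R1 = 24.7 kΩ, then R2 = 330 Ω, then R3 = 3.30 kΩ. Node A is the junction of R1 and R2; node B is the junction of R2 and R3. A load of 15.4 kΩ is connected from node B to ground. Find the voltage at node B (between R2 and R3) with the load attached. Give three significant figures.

V ≈ 1.98 V

At node B, R3 is in parallel with the load: R3‖R_L = 2718 Ω.
Below node A the resistance is R2 + (R3‖R_L) = 3048 Ω, so V_A = 20.2 × 3048/27750 = 2.219 V.
Then V_B = V_A × (R3‖R_L)/(R2 + R3‖R_L) = 2.219 × 2718/3048 = 1.98 V.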